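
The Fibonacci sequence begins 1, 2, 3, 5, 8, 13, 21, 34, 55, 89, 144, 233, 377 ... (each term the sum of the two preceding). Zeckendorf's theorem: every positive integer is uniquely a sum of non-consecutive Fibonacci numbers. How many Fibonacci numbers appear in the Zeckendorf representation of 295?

4

largest Fibonacci ≤ 295 is 233; 295 − 233 = 62
largest Fibonacci ≤ 62 is 55; 62 − 55 = 7
largest Fibonacci ≤ 7 is 5; 7 − 5 = 2
largest Fibonacci ≤ 2 is 2; 2 − 2 = 0
295 = 233 + 55 + 5 + 2, which has 4 terms.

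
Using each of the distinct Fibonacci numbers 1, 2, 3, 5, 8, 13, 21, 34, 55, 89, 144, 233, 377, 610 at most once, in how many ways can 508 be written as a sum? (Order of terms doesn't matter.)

Starting from the Zeckendorf form and repeatedly splitting a term F_k into F_{k−1} + F_{k−2} (when neither is already used) reaches every representation.
508 = 377+89+34+8 = 377+89+34+5+3 = 377+89+21+13+8 = 233+144+89+34+8 = … (14 more), for 18 in all.

18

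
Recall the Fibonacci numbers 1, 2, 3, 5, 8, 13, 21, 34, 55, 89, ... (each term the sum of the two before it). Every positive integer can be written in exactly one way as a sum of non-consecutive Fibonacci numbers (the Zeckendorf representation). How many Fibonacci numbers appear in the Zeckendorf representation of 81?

3

55 ≤ 81 < 89, so take 55; remainder 26
21 ≤ 26 < 34, so take 21; remainder 5
5 ≤ 5 < 8, so take 5; remainder 0
81 = 55 + 21 + 5, which has 3 terms.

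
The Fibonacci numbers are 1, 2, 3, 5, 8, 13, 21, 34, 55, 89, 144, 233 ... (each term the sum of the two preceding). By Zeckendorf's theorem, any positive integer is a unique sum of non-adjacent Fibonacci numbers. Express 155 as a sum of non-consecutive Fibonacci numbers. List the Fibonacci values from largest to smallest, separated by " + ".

Greedy algorithm:
155 − 144 = 11
11 − 8 = 3
3 − 3 = 0
So 155 = 144 + 8 + 3, with no two terms consecutive in the sequence.

144 + 8 + 3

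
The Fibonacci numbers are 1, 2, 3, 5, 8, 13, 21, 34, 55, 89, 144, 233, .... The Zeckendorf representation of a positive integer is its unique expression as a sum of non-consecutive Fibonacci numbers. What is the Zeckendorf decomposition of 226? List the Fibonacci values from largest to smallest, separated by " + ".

144 + 55 + 21 + 5 + 1

Greedily peel off the largest Fibonacci term at each step:
226 − 144 = 82
82 − 55 = 27
27 − 21 = 6
6 − 5 = 1
1 − 1 = 0
So 226 = 144 + 55 + 21 + 5 + 1, with no two terms consecutive in the sequence.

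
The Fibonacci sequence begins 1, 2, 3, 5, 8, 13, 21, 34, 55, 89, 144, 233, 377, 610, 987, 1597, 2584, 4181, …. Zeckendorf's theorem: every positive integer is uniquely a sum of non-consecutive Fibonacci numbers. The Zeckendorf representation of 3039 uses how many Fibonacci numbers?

5

Repeatedly subtract the largest Fibonacci number that fits:
take 2584 (≤ 3039); 3039 − 2584 = 455
take 377 (≤ 455); 455 − 377 = 78
take 55 (≤ 78); 78 − 55 = 23
take 21 (≤ 23); 23 − 21 = 2
take 2 (≤ 2); 2 − 2 = 0
3039 = 2584 + 377 + 55 + 21 + 2, which has 5 terms.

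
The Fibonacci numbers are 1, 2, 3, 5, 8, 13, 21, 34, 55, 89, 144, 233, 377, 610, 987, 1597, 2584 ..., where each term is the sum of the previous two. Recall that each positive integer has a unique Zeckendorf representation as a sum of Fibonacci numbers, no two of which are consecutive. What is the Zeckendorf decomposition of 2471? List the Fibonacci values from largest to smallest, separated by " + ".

take 1597 (≤ 2471); 2471 − 1597 = 874
take 610 (≤ 874); 874 − 610 = 264
take 233 (≤ 264); 264 − 233 = 31
take 21 (≤ 31); 31 − 21 = 10
take 8 (≤ 10); 10 − 8 = 2
take 2 (≤ 2); 2 − 2 = 0
So 2471 = 1597 + 610 + 233 + 21 + 8 + 2, with no two terms consecutive in the sequence.

1597 + 610 + 233 + 21 + 8 + 2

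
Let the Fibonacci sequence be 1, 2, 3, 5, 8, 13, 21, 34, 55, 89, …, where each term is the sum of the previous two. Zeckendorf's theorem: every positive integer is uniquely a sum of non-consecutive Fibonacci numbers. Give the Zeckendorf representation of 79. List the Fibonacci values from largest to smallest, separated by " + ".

55 + 21 + 3

Greedy algorithm:
largest Fibonacci ≤ 79 is 55; 79 − 55 = 24
largest Fibonacci ≤ 24 is 21; 24 − 21 = 3
largest Fibonacci ≤ 3 is 3; 3 − 3 = 0
So 79 = 55 + 21 + 3, with no two terms consecutive in the sequence.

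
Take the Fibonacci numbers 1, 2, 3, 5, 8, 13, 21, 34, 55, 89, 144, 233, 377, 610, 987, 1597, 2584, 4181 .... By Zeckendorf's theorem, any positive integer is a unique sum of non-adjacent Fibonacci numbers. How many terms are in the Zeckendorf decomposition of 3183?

6

Greedily peel off the largest Fibonacci term at each step:
2584 ≤ 3183 < 4181, so take 2584; remainder 599
377 ≤ 599 < 610, so take 377; remainder 222
144 ≤ 222 < 233, so take 144; remainder 78
55 ≤ 78 < 89, so take 55; remainder 23
21 ≤ 23 < 34, so take 21; remainder 2
2 ≤ 2 < 3, so take 2; remainder 0
3183 = 2584 + 377 + 144 + 55 + 21 + 2, which has 6 terms.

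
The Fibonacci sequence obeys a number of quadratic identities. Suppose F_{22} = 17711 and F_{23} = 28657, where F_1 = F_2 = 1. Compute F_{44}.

By the doubling identity F_{2k} = F_k(2F_{k+1} − F_k): F_{44} = 17711·(2·28657 − 17711) = 17711·39603 = 701408733.

701408733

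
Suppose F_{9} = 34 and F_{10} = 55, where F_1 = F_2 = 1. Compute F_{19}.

By F_{2k+1} = F_k² + F_{k+1}²: F_{19} = 34² + 55² = 1156 + 3025 = 4181.

4181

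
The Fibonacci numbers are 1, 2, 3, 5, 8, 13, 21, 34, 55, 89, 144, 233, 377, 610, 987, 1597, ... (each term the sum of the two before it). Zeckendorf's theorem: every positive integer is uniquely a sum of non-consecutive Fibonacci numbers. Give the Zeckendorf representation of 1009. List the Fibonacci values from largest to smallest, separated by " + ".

Greedy algorithm:
largest Fibonacci ≤ 1009 is 987; 1009 − 987 = 22
largest Fibonacci ≤ 22 is 21; 22 − 21 = 1
largest Fibonacci ≤ 1 is 1; 1 − 1 = 0
So 1009 = 987 + 21 + 1, with no two terms consecutive in the sequence.

987 + 21 + 1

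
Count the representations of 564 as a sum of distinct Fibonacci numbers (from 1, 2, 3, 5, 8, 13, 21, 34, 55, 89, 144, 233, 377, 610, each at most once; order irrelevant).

564 = 377+144+34+8+1 = 377+144+34+5+3+1 = 377+144+21+13+8+1 = … (9 more), for 12 in all.

12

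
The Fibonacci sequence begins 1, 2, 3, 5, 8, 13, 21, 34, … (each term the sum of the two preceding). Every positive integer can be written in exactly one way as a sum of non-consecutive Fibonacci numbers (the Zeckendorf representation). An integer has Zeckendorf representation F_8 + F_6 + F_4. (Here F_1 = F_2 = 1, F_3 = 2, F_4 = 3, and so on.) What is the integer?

F_8 + F_6 + F_4 = 21 + 8 + 3 = 32.

32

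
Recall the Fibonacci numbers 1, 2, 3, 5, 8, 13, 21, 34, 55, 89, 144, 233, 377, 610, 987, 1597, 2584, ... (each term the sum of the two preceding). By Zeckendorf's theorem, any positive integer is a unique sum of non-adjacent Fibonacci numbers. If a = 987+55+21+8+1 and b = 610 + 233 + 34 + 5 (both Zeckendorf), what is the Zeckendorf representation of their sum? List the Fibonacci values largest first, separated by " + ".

The two numbers are 1072 and 882, so their sum is 1954.
Greedy algorithm:
largest Fibonacci ≤ 1954 is 1597; 1954 − 1597 = 357
largest Fibonacci ≤ 357 is 233; 357 − 233 = 124
largest Fibonacci ≤ 124 is 89; 124 − 89 = 35
largest Fibonacci ≤ 35 is 34; 35 − 34 = 1
largest Fibonacci ≤ 1 is 1; 1 − 1 = 0

1597 + 233 + 89 + 34 + 1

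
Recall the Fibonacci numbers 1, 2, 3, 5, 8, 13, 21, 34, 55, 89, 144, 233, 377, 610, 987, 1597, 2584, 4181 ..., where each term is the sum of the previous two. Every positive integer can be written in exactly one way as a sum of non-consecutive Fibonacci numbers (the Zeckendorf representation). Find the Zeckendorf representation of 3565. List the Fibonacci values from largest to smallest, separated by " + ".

2584 + 610 + 233 + 89 + 34 + 13 + 2

subtract 2584 from 3565: 981 remains
subtract 610 from 981: 371 remains
subtract 233 from 371: 138 remains
subtract 89 from 138: 49 remains
subtract 34 from 49: 15 remains
subtract 13 from 15: 2 remains
subtract 2 from 2: 0 remains
So 3565 = 2584 + 610 + 233 + 89 + 34 + 13 + 2, with no two terms consecutive in the sequence.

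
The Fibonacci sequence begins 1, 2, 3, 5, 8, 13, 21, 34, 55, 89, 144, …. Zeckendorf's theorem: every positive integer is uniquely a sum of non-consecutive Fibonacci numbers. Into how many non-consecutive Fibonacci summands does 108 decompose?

4

108: greatest Fibonacci not exceeding it is 89, leaving 19
19: greatest Fibonacci not exceeding it is 13, leaving 6
6: greatest Fibonacci not exceeding it is 5, leaving 1
1: greatest Fibonacci not exceeding it is 1, leaving 0
108 = 89 + 13 + 5 + 1, which has 4 terms.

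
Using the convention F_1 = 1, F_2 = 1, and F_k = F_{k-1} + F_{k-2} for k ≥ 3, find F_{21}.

Iterating the recurrence up to F_{15} = 610 and F_{14} = 377:
F_{16} = F_{15} + F_{14} = 610 + 377 = 987
F_{17} = F_{16} + F_{15} = 987 + 610 = 1597
F_{18} = F_{17} + F_{16} = 1597 + 987 = 2584
F_{19} = F_{18} + F_{17} = 2584 + 1597 = 4181
F_{20} = F_{19} + F_{18} = 4181 + 2584 = 6765
F_{21} = F_{20} + F_{19} = 6765 + 4181 = 10946

10946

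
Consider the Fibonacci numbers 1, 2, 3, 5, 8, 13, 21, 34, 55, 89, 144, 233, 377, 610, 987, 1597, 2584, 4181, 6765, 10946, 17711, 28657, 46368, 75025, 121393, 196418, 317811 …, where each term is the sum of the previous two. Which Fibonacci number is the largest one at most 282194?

196418

196418 ≤ 282194 < 317811, so the largest Fibonacci number not exceeding 282194 is 196418.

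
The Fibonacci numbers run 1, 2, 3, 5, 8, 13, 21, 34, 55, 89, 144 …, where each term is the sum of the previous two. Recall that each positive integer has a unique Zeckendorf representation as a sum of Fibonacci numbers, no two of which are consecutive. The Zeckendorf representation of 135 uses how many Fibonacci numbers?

5

135: greatest Fibonacci not exceeding it is 89, leaving 46
46: greatest Fibonacci not exceeding it is 34, leaving 12
12: greatest Fibonacci not exceeding it is 8, leaving 4
4: greatest Fibonacci not exceeding it is 3, leaving 1
1: greatest Fibonacci not exceeding it is 1, leaving 0
135 = 89 + 34 + 8 + 3 + 1, which has 5 terms.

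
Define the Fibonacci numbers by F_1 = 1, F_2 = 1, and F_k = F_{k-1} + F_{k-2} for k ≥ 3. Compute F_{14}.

377

Iterating the recurrence up to F_{10} = 55 and F_{9} = 34:
F_{11} = F_{10} + F_{9} = 55 + 34 = 89
F_{12} = F_{11} + F_{10} = 89 + 55 = 144
F_{13} = F_{12} + F_{11} = 144 + 89 = 233
F_{14} = F_{13} + F_{12} = 233 + 144 = 377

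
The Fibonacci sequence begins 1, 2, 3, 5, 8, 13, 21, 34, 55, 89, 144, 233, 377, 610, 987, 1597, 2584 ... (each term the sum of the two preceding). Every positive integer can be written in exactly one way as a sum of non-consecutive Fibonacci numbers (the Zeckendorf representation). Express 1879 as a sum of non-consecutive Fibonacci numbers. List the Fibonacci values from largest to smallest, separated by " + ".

1597 + 233 + 34 + 13 + 2

Greedy algorithm:
take 1597 (≤ 1879); 1879 − 1597 = 282
take 233 (≤ 282); 282 − 233 = 49
take 34 (≤ 49); 49 − 34 = 15
take 13 (≤ 15); 15 − 13 = 2
take 2 (≤ 2); 2 − 2 = 0
So 1879 = 1597 + 233 + 34 + 13 + 2, with no two terms consecutive in the sequence.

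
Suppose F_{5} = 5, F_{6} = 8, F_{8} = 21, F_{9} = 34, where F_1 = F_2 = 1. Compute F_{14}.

By the addition formula F_{m+n} = F_m F_{n+1} + F_{m−1} F_n with m=9, n=5: F_{14} = 34·8 + 21·5 = 272 + 105 = 377.

377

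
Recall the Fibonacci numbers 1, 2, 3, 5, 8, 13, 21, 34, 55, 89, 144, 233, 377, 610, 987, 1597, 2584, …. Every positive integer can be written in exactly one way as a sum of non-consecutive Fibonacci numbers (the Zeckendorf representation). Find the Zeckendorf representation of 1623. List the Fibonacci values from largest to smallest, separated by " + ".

1597 + 21 + 5

Greedily peel off the largest Fibonacci term at each step:
1623: greatest Fibonacci not exceeding it is 1597, leaving 26
26: greatest Fibonacci not exceeding it is 21, leaving 5
5: greatest Fibonacci not exceeding it is 5, leaving 0
So 1623 = 1597 + 21 + 5, with no two terms consecutive in the sequence.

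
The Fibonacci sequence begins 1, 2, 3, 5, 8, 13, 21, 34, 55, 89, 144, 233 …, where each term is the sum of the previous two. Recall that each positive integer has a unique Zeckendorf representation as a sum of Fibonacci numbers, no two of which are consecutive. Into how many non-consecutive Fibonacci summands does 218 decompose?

subtract 144 from 218: 74 remains
subtract 55 from 74: 19 remains
subtract 13 from 19: 6 remains
subtract 5 from 6: 1 remains
subtract 1 from 1: 0 remains
218 = 144 + 55 + 13 + 5 + 1, which has 5 terms.

5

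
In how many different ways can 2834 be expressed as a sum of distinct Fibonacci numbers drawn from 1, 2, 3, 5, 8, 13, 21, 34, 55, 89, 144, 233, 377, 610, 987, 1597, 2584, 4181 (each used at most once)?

Each representation comes from the Zeckendorf form by replacing some F_k with F_{k−1} + F_{k−2} where possible.
2834 = 2584+233+13+3+1 = 2584+233+8+5+3+1 = 2584+144+89+13+3+1 = … (18 more), for 21 in all.

21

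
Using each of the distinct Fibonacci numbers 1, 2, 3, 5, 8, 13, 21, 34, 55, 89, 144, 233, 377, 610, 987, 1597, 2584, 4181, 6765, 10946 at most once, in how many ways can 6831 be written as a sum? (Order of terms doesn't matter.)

Starting from the Zeckendorf form and repeatedly splitting a term F_k into F_{k−1} + F_{k−2} (when neither is already used) reaches every representation.
6831 = 6765+55+8+3 = 6765+55+8+2+1 = 6765+34+21+8+3 = 4181+2584+55+8+3 = 6765+55+5+3+2+1 = … (34 more), for 39 in all.

39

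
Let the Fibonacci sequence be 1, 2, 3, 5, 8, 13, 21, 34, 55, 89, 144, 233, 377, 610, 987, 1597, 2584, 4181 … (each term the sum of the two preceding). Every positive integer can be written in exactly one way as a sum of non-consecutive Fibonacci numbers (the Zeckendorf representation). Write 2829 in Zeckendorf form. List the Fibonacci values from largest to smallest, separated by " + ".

2584 + 233 + 8 + 3 + 1

Repeatedly subtract the largest Fibonacci number that fits:
largest Fibonacci ≤ 2829 is 2584; 2829 − 2584 = 245
largest Fibonacci ≤ 245 is 233; 245 − 233 = 12
largest Fibonacci ≤ 12 is 8; 12 − 8 = 4
largest Fibonacci ≤ 4 is 3; 4 − 3 = 1
largest Fibonacci ≤ 1 is 1; 1 − 1 = 0
So 2829 = 2584 + 233 + 8 + 3 + 1, with no two terms consecutive in the sequence.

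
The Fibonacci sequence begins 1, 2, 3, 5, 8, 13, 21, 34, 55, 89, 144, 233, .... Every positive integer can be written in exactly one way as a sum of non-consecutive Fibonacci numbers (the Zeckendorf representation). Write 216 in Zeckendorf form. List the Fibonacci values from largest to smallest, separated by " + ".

144 + 55 + 13 + 3 + 1

take 144 (≤ 216); 216 − 144 = 72
take 55 (≤ 72); 72 − 55 = 17
take 13 (≤ 17); 17 − 13 = 4
take 3 (≤ 4); 4 − 3 = 1
take 1 (≤ 1); 1 − 1 = 0
So 216 = 144 + 55 + 13 + 3 + 1, with no two terms consecutive in the sequence.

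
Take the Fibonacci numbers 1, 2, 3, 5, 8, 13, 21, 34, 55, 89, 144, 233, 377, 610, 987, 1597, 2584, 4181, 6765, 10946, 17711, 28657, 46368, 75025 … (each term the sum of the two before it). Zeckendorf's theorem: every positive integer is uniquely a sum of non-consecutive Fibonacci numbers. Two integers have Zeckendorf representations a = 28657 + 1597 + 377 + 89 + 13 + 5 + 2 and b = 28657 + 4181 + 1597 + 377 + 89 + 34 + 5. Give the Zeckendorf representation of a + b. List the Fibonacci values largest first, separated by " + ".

46368 + 17711 + 1597 + 3 + 1

The two numbers are 30740 and 34940, so their sum is 65680.
largest Fibonacci ≤ 65680 is 46368; 65680 − 46368 = 19312
largest Fibonacci ≤ 19312 is 17711; 19312 − 17711 = 1601
largest Fibonacci ≤ 1601 is 1597; 1601 − 1597 = 4
largest Fibonacci ≤ 4 is 3; 4 − 3 = 1
largest Fibonacci ≤ 1 is 1; 1 − 1 = 0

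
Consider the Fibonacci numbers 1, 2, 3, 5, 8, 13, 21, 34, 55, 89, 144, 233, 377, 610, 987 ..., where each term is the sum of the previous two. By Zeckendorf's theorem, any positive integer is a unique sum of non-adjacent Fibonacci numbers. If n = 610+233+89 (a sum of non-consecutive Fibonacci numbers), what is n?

932

610+233+89 = 932.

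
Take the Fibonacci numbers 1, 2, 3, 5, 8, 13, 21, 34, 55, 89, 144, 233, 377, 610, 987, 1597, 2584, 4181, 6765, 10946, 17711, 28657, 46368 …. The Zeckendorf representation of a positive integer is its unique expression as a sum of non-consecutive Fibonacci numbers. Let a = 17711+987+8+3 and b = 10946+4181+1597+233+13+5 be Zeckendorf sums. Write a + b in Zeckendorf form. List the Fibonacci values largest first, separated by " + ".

28657 + 6765 + 233 + 21 + 8

The two numbers are 18709 and 16975, so their sum is 35684.
Repeatedly subtract the largest Fibonacci number that fits:
35684 − 28657 = 7027
7027 − 6765 = 262
262 − 233 = 29
29 − 21 = 8
8 − 8 = 0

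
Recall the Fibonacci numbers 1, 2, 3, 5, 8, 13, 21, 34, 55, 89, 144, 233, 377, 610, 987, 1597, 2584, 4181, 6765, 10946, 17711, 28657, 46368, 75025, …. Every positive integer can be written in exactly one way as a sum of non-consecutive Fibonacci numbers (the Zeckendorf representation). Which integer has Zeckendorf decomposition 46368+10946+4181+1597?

63092

46368+10946+4181+1597 = 63092.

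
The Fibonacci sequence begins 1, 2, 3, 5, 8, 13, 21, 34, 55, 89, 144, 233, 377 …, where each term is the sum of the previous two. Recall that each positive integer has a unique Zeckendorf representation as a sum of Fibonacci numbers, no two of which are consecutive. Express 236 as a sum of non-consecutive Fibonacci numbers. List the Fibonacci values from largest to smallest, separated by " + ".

Greedily peel off the largest Fibonacci term at each step:
236: greatest Fibonacci not exceeding it is 233, leaving 3
3: greatest Fibonacci not exceeding it is 3, leaving 0
So 236 = 233 + 3, with no two terms consecutive in the sequence.

233 + 3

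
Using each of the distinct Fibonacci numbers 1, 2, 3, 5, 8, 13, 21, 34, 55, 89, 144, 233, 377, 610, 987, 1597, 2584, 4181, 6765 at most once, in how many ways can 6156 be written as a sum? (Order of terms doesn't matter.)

18

Starting from the Zeckendorf form and repeatedly splitting a term F_k into F_{k−1} + F_{k−2} (when neither is already used) reaches every representation.
6156 = 4181+1597+377+1 = 4181+1597+233+144+1 = 4181+987+610+377+1 = 4181+1597+233+89+55+1 = … (14 more), for 18 in all.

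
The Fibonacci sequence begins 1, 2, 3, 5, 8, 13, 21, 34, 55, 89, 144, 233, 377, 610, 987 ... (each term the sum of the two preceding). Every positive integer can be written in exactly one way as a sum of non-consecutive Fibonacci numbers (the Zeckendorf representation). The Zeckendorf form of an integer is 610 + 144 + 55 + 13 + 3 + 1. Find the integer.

826

610 + 144 + 55 + 13 + 3 + 1 = 826.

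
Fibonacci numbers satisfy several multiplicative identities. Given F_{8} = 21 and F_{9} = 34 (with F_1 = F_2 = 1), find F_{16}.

By the doubling identity F_{2k} = F_k(2F_{k+1} − F_k): F_{16} = 21·(2·34 − 21) = 21·47 = 987.

987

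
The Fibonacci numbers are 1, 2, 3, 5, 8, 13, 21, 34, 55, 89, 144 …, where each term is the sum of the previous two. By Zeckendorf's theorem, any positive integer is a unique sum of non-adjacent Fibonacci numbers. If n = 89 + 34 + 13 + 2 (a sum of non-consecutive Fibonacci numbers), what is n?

138

89 + 34 + 13 + 2 = 138.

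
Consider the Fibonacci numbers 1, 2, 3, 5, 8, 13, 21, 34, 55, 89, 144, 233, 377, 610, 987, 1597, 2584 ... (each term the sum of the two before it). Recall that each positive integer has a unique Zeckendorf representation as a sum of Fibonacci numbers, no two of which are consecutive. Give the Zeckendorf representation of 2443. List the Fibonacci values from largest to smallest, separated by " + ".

Repeatedly subtract the largest Fibonacci number that fits:
take 1597 (≤ 2443); 2443 − 1597 = 846
take 610 (≤ 846); 846 − 610 = 236
take 233 (≤ 236); 236 − 233 = 3
take 3 (≤ 3); 3 − 3 = 0
So 2443 = 1597 + 610 + 233 + 3, with no two terms consecutive in the sequence.

1597 + 610 + 233 + 3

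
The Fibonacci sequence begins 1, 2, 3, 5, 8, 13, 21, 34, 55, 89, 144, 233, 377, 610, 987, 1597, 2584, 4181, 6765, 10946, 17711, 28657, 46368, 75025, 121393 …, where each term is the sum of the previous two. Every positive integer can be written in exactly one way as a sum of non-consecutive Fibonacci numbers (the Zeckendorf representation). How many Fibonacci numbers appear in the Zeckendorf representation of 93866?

Greedily peel off the largest Fibonacci term at each step:
93866: greatest Fibonacci not exceeding it is 75025, leaving 18841
18841: greatest Fibonacci not exceeding it is 17711, leaving 1130
1130: greatest Fibonacci not exceeding it is 987, leaving 143
143: greatest Fibonacci not exceeding it is 89, leaving 54
54: greatest Fibonacci not exceeding it is 34, leaving 20
20: greatest Fibonacci not exceeding it is 13, leaving 7
7: greatest Fibonacci not exceeding it is 5, leaving 2
2: greatest Fibonacci not exceeding it is 2, leaving 0
93866 = 75025 + 17711 + 987 + 89 + 34 + 13 + 5 + 2, which has 8 terms.

8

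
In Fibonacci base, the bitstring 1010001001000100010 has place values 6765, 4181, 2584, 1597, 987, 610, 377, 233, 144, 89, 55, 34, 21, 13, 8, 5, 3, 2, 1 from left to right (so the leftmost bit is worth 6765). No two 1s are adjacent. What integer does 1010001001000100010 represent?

Summing the place values of the 1 bits: 6765 + 2584 + 377 + 89 + 13 + 2 = 9830.

9830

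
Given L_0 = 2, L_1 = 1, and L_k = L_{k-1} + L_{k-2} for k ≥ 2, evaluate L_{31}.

3010349

Iterating the recurrence up to L_{23} = 64079 and L_{22} = 39603:
L_{24} = L_{23} + L_{22} = 64079 + 39603 = 103682
L_{25} = L_{24} + L_{23} = 103682 + 64079 = 167761
L_{26} = L_{25} + L_{24} = 167761 + 103682 = 271443
L_{27} = L_{26} + L_{25} = 271443 + 167761 = 439204
L_{28} = L_{27} + L_{26} = 439204 + 271443 = 710647
L_{29} = L_{28} + L_{27} = 710647 + 439204 = 1149851
L_{30} = L_{29} + L_{28} = 1149851 + 710647 = 1860498
L_{31} = L_{30} + L_{29} = 1860498 + 1149851 = 3010349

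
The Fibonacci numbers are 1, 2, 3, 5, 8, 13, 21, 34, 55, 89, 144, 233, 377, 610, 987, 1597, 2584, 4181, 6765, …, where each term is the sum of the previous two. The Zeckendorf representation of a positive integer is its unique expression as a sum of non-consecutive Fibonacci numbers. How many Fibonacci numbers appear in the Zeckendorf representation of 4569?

4

subtract 4181 from 4569: 388 remains
subtract 377 from 388: 11 remains
subtract 8 from 11: 3 remains
subtract 3 from 3: 0 remains
4569 = 4181 + 377 + 8 + 3, which has 4 terms.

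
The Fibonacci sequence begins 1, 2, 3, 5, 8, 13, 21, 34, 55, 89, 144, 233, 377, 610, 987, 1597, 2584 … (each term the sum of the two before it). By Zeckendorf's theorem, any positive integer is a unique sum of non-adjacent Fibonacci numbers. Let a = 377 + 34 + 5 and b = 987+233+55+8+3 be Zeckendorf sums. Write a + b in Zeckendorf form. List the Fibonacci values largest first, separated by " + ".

1597 + 89 + 13 + 3

The two numbers are 416 and 1286, so their sum is 1702.
1702: greatest Fibonacci not exceeding it is 1597, leaving 105
105: greatest Fibonacci not exceeding it is 89, leaving 16
16: greatest Fibonacci not exceeding it is 13, leaving 3
3: greatest Fibonacci not exceeding it is 3, leaving 0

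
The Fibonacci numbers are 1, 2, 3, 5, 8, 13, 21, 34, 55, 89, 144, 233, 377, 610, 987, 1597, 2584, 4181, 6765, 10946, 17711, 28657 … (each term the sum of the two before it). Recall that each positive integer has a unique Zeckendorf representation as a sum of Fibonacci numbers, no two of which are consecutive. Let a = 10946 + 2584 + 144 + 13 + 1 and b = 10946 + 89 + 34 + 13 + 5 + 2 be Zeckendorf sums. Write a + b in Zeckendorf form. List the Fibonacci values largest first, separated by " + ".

17711 + 6765 + 233 + 55 + 13

The two numbers are 13688 and 11089, so their sum is 24777.
24777: greatest Fibonacci not exceeding it is 17711, leaving 7066
7066: greatest Fibonacci not exceeding it is 6765, leaving 301
301: greatest Fibonacci not exceeding it is 233, leaving 68
68: greatest Fibonacci not exceeding it is 55, leaving 13
13: greatest Fibonacci not exceeding it is 13, leaving 0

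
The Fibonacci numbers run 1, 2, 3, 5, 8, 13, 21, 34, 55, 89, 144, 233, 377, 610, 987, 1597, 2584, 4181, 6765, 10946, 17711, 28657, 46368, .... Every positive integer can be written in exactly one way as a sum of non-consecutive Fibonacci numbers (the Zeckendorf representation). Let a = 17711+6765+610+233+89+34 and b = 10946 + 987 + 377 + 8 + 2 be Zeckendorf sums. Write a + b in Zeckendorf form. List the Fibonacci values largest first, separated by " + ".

The two numbers are 25442 and 12320, so their sum is 37762.
37762: greatest Fibonacci not exceeding it is 28657, leaving 9105
9105: greatest Fibonacci not exceeding it is 6765, leaving 2340
2340: greatest Fibonacci not exceeding it is 1597, leaving 743
743: greatest Fibonacci not exceeding it is 610, leaving 133
133: greatest Fibonacci not exceeding it is 89, leaving 44
44: greatest Fibonacci not exceeding it is 34, leaving 10
10: greatest Fibonacci not exceeding it is 8, leaving 2
2: greatest Fibonacci not exceeding it is 2, leaving 0

28657 + 6765 + 1597 + 610 + 89 + 34 + 8 + 2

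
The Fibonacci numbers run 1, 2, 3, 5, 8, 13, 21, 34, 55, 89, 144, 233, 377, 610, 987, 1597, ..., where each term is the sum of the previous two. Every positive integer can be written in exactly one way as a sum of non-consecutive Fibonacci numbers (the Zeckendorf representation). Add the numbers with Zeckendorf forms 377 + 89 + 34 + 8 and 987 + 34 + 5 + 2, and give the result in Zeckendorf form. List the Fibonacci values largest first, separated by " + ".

987 + 377 + 144 + 21 + 5 + 2

The two numbers are 508 and 1028, so their sum is 1536.
Repeatedly subtract the largest Fibonacci number that fits:
1536: greatest Fibonacci not exceeding it is 987, leaving 549
549: greatest Fibonacci not exceeding it is 377, leaving 172
172: greatest Fibonacci not exceeding it is 144, leaving 28
28: greatest Fibonacci not exceeding it is 21, leaving 7
7: greatest Fibonacci not exceeding it is 5, leaving 2
2: greatest Fibonacci not exceeding it is 2, leaving 0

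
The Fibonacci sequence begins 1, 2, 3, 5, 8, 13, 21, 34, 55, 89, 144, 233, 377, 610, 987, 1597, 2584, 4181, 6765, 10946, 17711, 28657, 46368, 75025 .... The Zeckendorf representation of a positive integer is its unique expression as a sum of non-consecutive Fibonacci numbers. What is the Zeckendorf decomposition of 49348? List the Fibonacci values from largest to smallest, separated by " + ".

49348 − 46368 = 2980
2980 − 2584 = 396
396 − 377 = 19
19 − 13 = 6
6 − 5 = 1
1 − 1 = 0
So 49348 = 46368 + 2584 + 377 + 13 + 5 + 1, with no two terms consecutive in the sequence.

46368 + 2584 + 377 + 13 + 5 + 1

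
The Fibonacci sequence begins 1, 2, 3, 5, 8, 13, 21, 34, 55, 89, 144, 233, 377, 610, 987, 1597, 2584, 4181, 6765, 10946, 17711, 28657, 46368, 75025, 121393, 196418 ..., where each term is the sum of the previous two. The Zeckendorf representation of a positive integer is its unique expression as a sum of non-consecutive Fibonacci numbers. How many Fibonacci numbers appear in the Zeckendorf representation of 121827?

4

121393 ≤ 121827 < 196418, so take 121393; remainder 434
377 ≤ 434 < 610, so take 377; remainder 57
55 ≤ 57 < 89, so take 55; remainder 2
2 ≤ 2 < 3, so take 2; remainder 0
121827 = 121393 + 377 + 55 + 2, which has 4 terms.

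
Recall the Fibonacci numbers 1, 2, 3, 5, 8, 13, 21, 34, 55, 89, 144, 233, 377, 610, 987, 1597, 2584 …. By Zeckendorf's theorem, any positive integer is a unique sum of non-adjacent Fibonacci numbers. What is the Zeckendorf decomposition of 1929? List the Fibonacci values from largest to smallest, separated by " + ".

Greedy algorithm:
take 1597 (≤ 1929); 1929 − 1597 = 332
take 233 (≤ 332); 332 − 233 = 99
take 89 (≤ 99); 99 − 89 = 10
take 8 (≤ 10); 10 − 8 = 2
take 2 (≤ 2); 2 − 2 = 0
So 1929 = 1597 + 233 + 89 + 8 + 2, with no two terms consecutive in the sequence.

1597 + 233 + 89 + 8 + 2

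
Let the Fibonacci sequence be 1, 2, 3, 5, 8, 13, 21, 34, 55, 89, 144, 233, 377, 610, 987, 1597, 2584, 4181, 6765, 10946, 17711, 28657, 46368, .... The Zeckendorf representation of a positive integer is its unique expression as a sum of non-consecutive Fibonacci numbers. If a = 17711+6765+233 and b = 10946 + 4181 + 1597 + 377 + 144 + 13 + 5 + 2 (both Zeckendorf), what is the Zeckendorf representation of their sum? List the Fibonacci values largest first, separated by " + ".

28657 + 10946 + 1597 + 610 + 144 + 13 + 5 + 2

The two numbers are 24709 and 17265, so their sum is 41974.
subtract 28657 from 41974: 13317 remains
subtract 10946 from 13317: 2371 remains
subtract 1597 from 2371: 774 remains
subtract 610 from 774: 164 remains
subtract 144 from 164: 20 remains
subtract 13 from 20: 7 remains
subtract 5 from 7: 2 remains
subtract 2 from 2: 0 remains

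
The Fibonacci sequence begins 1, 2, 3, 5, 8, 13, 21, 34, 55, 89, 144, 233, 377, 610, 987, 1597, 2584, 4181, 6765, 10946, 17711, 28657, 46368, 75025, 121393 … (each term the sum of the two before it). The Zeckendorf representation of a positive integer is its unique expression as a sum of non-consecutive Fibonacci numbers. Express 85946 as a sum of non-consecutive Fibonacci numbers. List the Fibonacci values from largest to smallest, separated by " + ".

Greedy algorithm:
85946 − 75025 = 10921
10921 − 6765 = 4156
4156 − 2584 = 1572
1572 − 987 = 585
585 − 377 = 208
208 − 144 = 64
64 − 55 = 9
9 − 8 = 1
1 − 1 = 0
So 85946 = 75025 + 6765 + 2584 + 987 + 377 + 144 + 55 + 8 + 1, with no two terms consecutive in the sequence.

75025 + 6765 + 2584 + 987 + 377 + 144 + 55 + 8 + 1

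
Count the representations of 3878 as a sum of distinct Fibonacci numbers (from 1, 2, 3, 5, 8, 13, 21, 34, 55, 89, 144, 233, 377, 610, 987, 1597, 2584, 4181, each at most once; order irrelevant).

Each representation comes from the Zeckendorf form by replacing some F_k with F_{k−1} + F_{k−2} where possible.
3878 = 2584+987+233+55+13+5+1 = 2584+987+233+55+13+3+2+1 = 2584+987+233+34+21+13+5+1 = 2584+987+144+89+55+13+5+1 = … (32 more), for 36 in all.

36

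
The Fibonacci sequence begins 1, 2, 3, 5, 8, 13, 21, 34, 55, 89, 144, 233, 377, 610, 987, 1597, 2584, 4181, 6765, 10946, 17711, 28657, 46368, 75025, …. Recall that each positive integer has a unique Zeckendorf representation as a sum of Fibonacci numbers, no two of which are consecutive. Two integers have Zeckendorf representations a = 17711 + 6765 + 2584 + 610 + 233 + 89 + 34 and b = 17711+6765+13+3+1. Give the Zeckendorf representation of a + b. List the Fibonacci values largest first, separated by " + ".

46368 + 4181 + 1597 + 233 + 89 + 34 + 13 + 3 + 1

The two numbers are 28026 and 24493, so their sum is 52519.
Greedily peel off the largest Fibonacci term at each step:
52519 − 46368 = 6151
6151 − 4181 = 1970
1970 − 1597 = 373
373 − 233 = 140
140 − 89 = 51
51 − 34 = 17
17 − 13 = 4
4 − 3 = 1
1 − 1 = 0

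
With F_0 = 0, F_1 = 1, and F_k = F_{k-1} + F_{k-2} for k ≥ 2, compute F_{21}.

Iterating the recurrence up to F_{17} = 1597 and F_{16} = 987:
F_{18} = F_{17} + F_{16} = 1597 + 987 = 2584
F_{19} = F_{18} + F_{17} = 2584 + 1597 = 4181
F_{20} = F_{19} + F_{18} = 4181 + 2584 = 6765
F_{21} = F_{20} + F_{19} = 6765 + 4181 = 10946

10946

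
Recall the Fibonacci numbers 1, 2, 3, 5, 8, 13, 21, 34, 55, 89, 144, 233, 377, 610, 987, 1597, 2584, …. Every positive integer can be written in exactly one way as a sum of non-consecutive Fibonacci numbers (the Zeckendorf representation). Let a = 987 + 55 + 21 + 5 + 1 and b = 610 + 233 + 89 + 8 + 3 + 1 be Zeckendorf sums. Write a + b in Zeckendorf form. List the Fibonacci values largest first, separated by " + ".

1597 + 377 + 34 + 5

The two numbers are 1069 and 944, so their sum is 2013.
Greedy algorithm:
2013: greatest Fibonacci not exceeding it is 1597, leaving 416
416: greatest Fibonacci not exceeding it is 377, leaving 39
39: greatest Fibonacci not exceeding it is 34, leaving 5
5: greatest Fibonacci not exceeding it is 5, leaving 0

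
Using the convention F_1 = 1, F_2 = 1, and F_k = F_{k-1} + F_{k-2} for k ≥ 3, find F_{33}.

3524578

Iterating the recurrence up to F_{26} = 121393 and F_{25} = 75025:
F_{27} = F_{26} + F_{25} = 121393 + 75025 = 196418
F_{28} = F_{27} + F_{26} = 196418 + 121393 = 317811
F_{29} = F_{28} + F_{27} = 317811 + 196418 = 514229
F_{30} = F_{29} + F_{28} = 514229 + 317811 = 832040
F_{31} = F_{30} + F_{29} = 832040 + 514229 = 1346269
F_{32} = F_{31} + F_{30} = 1346269 + 832040 = 2178309
F_{33} = F_{32} + F_{31} = 2178309 + 1346269 = 3524578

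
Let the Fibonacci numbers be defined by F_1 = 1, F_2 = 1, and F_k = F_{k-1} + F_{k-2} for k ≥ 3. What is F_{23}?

28657

Iterating the recurrence up to F_{18} = 2584 and F_{17} = 1597:
F_{19} = F_{18} + F_{17} = 2584 + 1597 = 4181
F_{20} = F_{19} + F_{18} = 4181 + 2584 = 6765
F_{21} = F_{20} + F_{19} = 6765 + 4181 = 10946
F_{22} = F_{21} + F_{20} = 10946 + 6765 = 17711
F_{23} = F_{22} + F_{21} = 17711 + 10946 = 28657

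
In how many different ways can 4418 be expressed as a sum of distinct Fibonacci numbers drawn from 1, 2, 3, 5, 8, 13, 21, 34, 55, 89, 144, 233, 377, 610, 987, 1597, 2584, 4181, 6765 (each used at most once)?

19

Starting from the Zeckendorf form and repeatedly splitting a term F_k into F_{k−1} + F_{k−2} (when neither is already used) reaches every representation.
4418 = 4181+233+3+1 = 4181+144+89+3+1 = 2584+1597+233+3+1 = 4181+144+55+34+3+1 = … (15 more), for 19 in all.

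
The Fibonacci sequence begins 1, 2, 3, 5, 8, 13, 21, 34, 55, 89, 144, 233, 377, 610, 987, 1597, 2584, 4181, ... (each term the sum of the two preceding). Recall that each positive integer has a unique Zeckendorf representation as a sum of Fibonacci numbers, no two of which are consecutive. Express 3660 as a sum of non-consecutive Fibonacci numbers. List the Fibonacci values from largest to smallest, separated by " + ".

2584 ≤ 3660 < 4181, so take 2584; remainder 1076
987 ≤ 1076 < 1597, so take 987; remainder 89
89 ≤ 89 < 144, so take 89; remainder 0
So 3660 = 2584 + 987 + 89, with no two terms consecutive in the sequence.

2584 + 987 + 89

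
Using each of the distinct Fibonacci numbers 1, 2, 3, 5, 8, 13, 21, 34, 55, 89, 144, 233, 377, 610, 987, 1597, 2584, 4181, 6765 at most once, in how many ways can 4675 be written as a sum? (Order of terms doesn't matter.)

Each representation comes from the Zeckendorf form by replacing some F_k with F_{k−1} + F_{k−2} where possible.
4675 = 4181+377+89+21+5+2 = 4181+377+89+13+8+5+2 = 4181+377+55+34+21+5+2 = … (21 more), for 24 in all.

24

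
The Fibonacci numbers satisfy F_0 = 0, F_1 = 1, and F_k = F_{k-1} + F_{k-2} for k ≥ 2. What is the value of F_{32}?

Iterating the recurrence up to F_{28} = 317811 and F_{27} = 196418:
F_{29} = F_{28} + F_{27} = 317811 + 196418 = 514229
F_{30} = F_{29} + F_{28} = 514229 + 317811 = 832040
F_{31} = F_{30} + F_{29} = 832040 + 514229 = 1346269
F_{32} = F_{31} + F_{30} = 1346269 + 832040 = 2178309

2178309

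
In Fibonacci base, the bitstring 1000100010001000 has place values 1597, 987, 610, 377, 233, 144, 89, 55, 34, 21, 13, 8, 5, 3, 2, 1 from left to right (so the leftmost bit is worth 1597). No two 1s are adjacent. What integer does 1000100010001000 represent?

Summing the place values of the 1 bits: 1597 + 233 + 34 + 5 = 1869.

1869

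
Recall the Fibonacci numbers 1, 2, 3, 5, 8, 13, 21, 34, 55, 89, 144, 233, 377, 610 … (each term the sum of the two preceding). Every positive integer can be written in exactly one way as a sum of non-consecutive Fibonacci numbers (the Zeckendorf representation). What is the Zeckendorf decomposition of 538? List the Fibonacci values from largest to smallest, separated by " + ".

538 − 377 = 161
161 − 144 = 17
17 − 13 = 4
4 − 3 = 1
1 − 1 = 0
So 538 = 377 + 144 + 13 + 3 + 1, with no two terms consecutive in the sequence.

377 + 144 + 13 + 3 + 1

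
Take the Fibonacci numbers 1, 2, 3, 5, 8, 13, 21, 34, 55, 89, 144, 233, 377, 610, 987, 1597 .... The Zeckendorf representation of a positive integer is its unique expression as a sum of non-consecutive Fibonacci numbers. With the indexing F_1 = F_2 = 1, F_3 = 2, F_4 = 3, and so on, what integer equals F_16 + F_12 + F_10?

F_16 + F_12 + F_10 = 987 + 144 + 55 = 1186.

1186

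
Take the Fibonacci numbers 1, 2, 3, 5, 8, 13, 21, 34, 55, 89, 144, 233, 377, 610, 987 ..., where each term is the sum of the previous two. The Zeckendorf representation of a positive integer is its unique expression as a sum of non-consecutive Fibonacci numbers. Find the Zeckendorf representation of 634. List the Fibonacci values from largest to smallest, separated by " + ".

Repeatedly subtract the largest Fibonacci number that fits:
largest Fibonacci ≤ 634 is 610; 634 − 610 = 24
largest Fibonacci ≤ 24 is 21; 24 − 21 = 3
largest Fibonacci ≤ 3 is 3; 3 − 3 = 0
So 634 = 610 + 21 + 3, with no two terms consecutive in the sequence.

610 + 21 + 3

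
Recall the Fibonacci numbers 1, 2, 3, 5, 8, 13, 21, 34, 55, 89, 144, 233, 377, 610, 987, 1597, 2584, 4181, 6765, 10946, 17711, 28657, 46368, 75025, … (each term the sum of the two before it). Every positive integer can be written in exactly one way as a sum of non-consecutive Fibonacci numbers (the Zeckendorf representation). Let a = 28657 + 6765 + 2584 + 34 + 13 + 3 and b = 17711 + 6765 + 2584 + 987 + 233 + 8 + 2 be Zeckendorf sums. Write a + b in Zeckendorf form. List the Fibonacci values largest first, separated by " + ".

The two numbers are 38056 and 28290, so their sum is 66346.
Greedily peel off the largest Fibonacci term at each step:
66346: greatest Fibonacci not exceeding it is 46368, leaving 19978
19978: greatest Fibonacci not exceeding it is 17711, leaving 2267
2267: greatest Fibonacci not exceeding it is 1597, leaving 670
670: greatest Fibonacci not exceeding it is 610, leaving 60
60: greatest Fibonacci not exceeding it is 55, leaving 5
5: greatest Fibonacci not exceeding it is 5, leaving 0

46368 + 17711 + 1597 + 610 + 55 + 5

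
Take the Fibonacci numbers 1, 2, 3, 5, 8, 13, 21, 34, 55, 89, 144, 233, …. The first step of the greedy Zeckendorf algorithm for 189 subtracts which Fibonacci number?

144

144 ≤ 189 < 233, so the largest Fibonacci number not exceeding 189 is 144.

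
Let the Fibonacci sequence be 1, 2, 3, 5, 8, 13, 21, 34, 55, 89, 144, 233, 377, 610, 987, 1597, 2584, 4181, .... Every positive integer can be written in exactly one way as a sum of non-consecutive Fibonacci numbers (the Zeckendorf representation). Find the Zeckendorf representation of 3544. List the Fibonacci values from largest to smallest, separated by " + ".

2584 ≤ 3544 < 4181, so take 2584; remainder 960
610 ≤ 960 < 987, so take 610; remainder 350
233 ≤ 350 < 377, so take 233; remainder 117
89 ≤ 117 < 144, so take 89; remainder 28
21 ≤ 28 < 34, so take 21; remainder 7
5 ≤ 7 < 8, so take 5; remainder 2
2 ≤ 2 < 3, so take 2; remainder 0
So 3544 = 2584 + 610 + 233 + 89 + 21 + 5 + 2, with no two terms consecutive in the sequence.

2584 + 610 + 233 + 89 + 21 + 5 + 2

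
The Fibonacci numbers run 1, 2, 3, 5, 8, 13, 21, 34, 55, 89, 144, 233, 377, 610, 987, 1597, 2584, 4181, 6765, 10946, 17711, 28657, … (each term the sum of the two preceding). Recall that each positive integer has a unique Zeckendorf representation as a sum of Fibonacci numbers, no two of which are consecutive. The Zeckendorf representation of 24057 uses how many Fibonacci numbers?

7

24057 − 17711 = 6346
6346 − 4181 = 2165
2165 − 1597 = 568
568 − 377 = 191
191 − 144 = 47
47 − 34 = 13
13 − 13 = 0
24057 = 17711 + 4181 + 1597 + 377 + 144 + 34 + 13, which has 7 terms.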